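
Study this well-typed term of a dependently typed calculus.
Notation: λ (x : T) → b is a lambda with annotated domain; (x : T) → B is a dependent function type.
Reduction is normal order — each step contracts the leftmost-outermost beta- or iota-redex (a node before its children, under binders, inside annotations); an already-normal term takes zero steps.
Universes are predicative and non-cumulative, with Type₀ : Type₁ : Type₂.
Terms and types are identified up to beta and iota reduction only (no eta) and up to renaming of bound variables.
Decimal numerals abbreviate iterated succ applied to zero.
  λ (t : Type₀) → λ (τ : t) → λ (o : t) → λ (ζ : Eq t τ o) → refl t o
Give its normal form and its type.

resulting normal form:
  λ (t : Type₀) → λ (τ : t) → λ (o : t) → λ (ζ : Eq t τ o) → refl t o
type:
  (t : Type₀) → (τ : t) → (o : t) → (ζ : Eq t τ o) → Eq t o o


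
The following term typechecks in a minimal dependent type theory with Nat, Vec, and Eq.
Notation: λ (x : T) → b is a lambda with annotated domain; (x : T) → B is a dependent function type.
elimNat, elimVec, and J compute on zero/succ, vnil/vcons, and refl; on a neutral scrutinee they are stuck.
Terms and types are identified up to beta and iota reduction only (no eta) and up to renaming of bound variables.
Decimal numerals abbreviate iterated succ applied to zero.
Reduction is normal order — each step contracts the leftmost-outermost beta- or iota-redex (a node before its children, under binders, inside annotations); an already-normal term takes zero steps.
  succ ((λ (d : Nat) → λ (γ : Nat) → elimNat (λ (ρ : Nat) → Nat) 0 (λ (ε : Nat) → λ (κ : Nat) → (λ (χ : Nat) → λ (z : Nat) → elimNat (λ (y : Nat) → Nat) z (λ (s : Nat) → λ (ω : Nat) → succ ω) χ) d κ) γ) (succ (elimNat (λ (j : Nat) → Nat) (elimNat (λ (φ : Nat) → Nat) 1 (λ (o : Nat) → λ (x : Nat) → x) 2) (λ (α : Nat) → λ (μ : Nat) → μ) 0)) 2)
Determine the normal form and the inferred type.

resulting normal form:
  5
the term's type:
  Nat


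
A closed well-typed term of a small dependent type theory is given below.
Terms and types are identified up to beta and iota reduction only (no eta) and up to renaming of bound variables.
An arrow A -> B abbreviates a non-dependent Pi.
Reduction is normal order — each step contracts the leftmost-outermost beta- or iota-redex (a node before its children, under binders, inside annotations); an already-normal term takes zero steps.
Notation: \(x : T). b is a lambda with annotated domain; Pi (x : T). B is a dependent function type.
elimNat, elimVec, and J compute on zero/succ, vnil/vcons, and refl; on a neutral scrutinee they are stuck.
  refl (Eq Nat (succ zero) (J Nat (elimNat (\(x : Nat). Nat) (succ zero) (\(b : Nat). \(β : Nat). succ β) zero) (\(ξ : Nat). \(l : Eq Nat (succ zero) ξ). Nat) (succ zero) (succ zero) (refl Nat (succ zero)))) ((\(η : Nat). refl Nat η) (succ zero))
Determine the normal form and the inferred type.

reduced normal form:
  refl (Eq Nat (succ zero) (succ zero)) (refl Nat (succ zero))
the term's type:
  Eq (Eq Nat (succ zero) (succ zero)) (refl Nat (succ zero)) (refl Nat (succ zero))


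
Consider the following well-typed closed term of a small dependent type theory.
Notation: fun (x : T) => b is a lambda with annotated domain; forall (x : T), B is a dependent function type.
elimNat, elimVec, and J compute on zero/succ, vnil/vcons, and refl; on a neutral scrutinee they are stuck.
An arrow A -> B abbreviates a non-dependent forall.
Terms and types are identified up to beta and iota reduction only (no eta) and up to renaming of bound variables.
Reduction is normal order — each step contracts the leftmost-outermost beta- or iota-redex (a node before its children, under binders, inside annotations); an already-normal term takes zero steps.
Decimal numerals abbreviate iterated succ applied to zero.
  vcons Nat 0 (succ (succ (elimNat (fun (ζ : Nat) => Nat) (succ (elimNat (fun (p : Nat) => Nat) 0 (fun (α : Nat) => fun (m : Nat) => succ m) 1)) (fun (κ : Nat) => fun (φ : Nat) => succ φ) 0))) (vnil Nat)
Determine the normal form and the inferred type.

reduced normal form:
  vcons Nat 0 4 (vnil Nat)
inferred type:
  Vec Nat 1


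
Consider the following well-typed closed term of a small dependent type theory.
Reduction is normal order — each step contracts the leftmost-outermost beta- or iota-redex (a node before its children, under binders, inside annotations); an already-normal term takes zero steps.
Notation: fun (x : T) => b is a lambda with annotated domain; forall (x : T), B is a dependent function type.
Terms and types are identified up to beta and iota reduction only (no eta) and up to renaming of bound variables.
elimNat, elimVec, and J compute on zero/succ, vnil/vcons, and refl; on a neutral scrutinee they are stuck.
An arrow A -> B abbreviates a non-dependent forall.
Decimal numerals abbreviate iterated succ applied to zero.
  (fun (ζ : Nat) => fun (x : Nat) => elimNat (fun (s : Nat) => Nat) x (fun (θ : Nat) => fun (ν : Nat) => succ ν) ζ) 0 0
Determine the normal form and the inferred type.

normal form:
  0
the term's type:
  Nat
observation: the leftmost-outermost redex is a beta-redex, and normalization takes 3 steps.


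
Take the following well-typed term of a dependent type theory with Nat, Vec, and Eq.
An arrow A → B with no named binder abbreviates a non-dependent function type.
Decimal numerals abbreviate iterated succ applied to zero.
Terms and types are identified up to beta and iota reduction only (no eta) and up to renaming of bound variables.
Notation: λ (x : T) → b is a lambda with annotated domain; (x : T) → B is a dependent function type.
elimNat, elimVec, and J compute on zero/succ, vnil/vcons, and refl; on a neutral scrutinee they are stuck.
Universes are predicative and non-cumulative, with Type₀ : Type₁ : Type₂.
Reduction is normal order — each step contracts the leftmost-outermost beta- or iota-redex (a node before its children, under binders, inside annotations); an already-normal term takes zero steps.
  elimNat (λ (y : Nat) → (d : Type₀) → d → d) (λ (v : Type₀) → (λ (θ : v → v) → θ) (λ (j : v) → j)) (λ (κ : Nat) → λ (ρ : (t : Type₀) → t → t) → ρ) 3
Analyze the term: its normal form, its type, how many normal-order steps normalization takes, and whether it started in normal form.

reduced normal form:
  λ (y : Type₀) → λ (d : y) → d
inferred type:
  (y : Type₀) → y → y
reduction steps (normal order): 11
already normal: no
first contracted redex: an elimNat iota-redex


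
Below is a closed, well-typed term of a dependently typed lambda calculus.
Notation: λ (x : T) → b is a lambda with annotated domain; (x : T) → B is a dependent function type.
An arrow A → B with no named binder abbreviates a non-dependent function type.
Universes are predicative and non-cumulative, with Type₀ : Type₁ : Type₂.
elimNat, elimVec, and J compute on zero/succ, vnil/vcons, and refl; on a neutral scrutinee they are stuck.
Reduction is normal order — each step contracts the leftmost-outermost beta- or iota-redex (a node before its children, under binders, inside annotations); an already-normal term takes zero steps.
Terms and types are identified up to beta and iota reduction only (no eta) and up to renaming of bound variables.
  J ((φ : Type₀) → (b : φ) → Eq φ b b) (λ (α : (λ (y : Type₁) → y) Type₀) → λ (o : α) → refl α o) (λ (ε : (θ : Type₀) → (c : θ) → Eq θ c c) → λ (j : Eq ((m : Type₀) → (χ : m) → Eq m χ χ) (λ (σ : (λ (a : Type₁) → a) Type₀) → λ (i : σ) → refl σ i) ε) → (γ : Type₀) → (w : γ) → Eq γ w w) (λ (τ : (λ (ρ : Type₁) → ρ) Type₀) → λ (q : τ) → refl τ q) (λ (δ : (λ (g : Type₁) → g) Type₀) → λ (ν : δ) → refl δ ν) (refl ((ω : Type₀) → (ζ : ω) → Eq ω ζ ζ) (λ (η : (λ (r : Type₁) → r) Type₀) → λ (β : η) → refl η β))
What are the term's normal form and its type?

normal form:
  λ (φ : Type₀) → λ (b : φ) → refl φ b
type:
  (φ : Type₀) → (b : φ) → Eq φ b b
observation: contracting a J iota-redex first, the term normalizes in 2 steps.


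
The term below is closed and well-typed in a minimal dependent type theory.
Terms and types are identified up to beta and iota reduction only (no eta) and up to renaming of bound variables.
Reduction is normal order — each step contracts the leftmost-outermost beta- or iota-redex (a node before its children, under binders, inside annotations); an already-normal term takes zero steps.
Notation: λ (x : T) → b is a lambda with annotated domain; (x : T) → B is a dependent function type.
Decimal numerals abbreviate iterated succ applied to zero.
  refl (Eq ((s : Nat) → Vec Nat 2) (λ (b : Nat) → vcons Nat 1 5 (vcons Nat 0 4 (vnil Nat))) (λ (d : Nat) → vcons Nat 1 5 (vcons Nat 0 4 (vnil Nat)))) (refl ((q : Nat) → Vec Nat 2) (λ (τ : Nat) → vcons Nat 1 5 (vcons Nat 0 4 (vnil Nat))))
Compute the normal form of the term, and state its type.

resulting normal form:
  refl (Eq ((s : Nat) → Vec Nat 2) (λ (b : Nat) → vcons Nat 1 5 (vcons Nat 0 4 (vnil Nat))) (λ (d : Nat) → vcons Nat 1 5 (vcons Nat 0 4 (vnil Nat)))) (refl ((q : Nat) → Vec Nat 2) (λ (τ : Nat) → vcons Nat 1 5 (vcons Nat 0 4 (vnil Nat))))
the term's type:
  Eq (Eq ((s : Nat) → Vec Nat 2) (λ (b : Nat) → vcons Nat 1 5 (vcons Nat 0 4 (vnil Nat))) (λ (d : Nat) → vcons Nat 1 5 (vcons Nat 0 4 (vnil Nat)))) (refl ((q : Nat) → Vec Nat 2) (λ (τ : Nat) → vcons Nat 1 5 (vcons Nat 0 4 (vnil Nat)))) (refl ((κ : Nat) → Vec Nat 2) (λ (i : Nat) → vcons Nat 1 5 (vcons Nat 0 4 (vnil Nat))))


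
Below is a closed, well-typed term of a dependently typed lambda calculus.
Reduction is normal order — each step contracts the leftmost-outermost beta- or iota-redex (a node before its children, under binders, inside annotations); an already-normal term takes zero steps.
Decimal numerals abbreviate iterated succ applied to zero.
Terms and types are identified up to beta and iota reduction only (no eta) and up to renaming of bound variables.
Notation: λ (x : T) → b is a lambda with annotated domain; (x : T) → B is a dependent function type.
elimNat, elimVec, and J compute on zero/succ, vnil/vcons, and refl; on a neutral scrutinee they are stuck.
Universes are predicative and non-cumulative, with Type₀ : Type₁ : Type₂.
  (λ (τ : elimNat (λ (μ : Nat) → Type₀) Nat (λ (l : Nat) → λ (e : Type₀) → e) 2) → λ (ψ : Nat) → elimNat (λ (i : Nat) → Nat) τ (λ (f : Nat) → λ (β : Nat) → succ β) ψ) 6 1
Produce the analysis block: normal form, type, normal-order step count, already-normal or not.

reduced normal form:
  7
type:
  Nat
reduction steps (normal order): 6
term was already normal: no
first contracted redex: a beta-redex


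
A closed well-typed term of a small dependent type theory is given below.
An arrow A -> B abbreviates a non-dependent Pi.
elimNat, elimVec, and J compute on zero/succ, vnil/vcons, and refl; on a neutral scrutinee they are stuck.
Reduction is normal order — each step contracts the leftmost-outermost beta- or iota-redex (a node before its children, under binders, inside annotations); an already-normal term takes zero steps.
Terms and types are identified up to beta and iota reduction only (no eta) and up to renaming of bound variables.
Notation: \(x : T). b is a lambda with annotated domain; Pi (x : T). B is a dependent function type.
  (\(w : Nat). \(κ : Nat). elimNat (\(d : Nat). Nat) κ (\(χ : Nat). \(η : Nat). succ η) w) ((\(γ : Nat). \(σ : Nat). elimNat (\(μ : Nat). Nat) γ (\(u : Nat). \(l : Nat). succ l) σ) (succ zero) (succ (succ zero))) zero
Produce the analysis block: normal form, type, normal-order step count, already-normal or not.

resulting normal form:
  succ (succ (succ zero))
type:
  Nat
steps to reach normal form (normal order): 21
already normal: no
first contracted redex: a beta-redex


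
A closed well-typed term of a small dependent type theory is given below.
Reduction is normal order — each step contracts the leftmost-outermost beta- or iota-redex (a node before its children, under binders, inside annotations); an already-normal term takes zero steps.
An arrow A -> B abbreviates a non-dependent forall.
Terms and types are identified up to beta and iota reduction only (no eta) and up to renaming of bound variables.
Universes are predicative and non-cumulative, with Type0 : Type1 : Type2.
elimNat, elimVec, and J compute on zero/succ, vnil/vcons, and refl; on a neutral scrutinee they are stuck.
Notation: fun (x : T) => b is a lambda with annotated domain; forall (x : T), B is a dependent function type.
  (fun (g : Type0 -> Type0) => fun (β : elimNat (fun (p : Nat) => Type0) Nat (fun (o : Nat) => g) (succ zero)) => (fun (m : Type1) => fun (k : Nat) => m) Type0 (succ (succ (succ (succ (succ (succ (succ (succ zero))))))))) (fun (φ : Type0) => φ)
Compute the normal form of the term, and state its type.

resulting normal form:
  fun (g : Nat) => Type0
type:
  Nat -> Type1
observation: 7 normal-order steps normalize the term, beginning with a beta-redex.


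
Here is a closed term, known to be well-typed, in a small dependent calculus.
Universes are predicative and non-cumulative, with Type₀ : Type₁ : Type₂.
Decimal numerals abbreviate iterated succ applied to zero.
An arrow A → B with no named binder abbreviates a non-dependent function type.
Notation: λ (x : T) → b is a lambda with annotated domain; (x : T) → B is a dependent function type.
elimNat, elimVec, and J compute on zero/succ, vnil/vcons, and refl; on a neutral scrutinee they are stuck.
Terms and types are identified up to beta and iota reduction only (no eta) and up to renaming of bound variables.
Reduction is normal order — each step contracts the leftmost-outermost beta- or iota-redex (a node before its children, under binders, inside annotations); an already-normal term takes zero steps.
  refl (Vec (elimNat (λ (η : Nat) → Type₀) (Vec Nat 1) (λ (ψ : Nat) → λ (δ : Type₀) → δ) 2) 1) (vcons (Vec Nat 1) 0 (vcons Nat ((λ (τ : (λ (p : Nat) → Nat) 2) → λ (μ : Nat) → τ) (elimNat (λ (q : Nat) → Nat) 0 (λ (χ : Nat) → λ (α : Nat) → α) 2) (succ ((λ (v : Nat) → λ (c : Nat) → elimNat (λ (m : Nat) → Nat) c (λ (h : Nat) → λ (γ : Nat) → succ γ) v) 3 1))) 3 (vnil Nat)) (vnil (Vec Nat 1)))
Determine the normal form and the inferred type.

normal form:
  refl (Vec (Vec Nat 1) 1) (vcons (Vec Nat 1) 0 (vcons Nat 0 3 (vnil Nat)) (vnil (Vec Nat 1)))
type:
  Eq (Vec (Vec Nat 1) 1) (vcons (Vec Nat 1) 0 (vcons Nat 0 3 (vnil Nat)) (vnil (Vec Nat 1))) (vcons (Vec Nat 1) 0 (vcons Nat 0 3 (vnil Nat)) (vnil (Vec Nat 1)))
observation: normalization takes exactly 16 steps under the normal-order strategy.


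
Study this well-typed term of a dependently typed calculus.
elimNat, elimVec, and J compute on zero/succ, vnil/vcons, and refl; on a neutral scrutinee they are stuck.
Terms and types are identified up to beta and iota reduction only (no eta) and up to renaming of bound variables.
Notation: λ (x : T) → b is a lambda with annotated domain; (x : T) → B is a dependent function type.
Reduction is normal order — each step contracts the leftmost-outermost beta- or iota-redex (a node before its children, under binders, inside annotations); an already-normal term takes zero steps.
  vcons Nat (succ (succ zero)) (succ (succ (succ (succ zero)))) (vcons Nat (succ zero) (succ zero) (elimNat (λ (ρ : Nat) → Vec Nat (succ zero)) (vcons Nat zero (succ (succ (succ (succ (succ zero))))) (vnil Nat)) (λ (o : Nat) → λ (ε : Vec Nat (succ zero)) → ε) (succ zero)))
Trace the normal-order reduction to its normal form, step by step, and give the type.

reduction (normal order):
  vcons Nat (succ (succ zero)) (succ (succ (succ (succ zero)))) (vcons Nat (succ zero) (succ zero) (elimNat (λ (ρ : Nat) → Vec Nat (succ zero)) (vcons Nat zero (succ (succ (succ (succ (succ zero))))) (vnil Nat)) (λ (o : Nat) → λ (ε : Vec Nat (succ zero)) → ε) (succ zero)))
  ~> vcons Nat (succ (succ zero)) (succ (succ (succ (succ zero)))) (vcons Nat (succ zero) (succ zero) ((λ (ρ : Nat) → λ (o : Vec Nat (succ zero)) → o) zero (elimNat (λ (ε : Nat) → Vec Nat (succ zero)) (vcons Nat zero (succ (succ (succ (succ (succ zero))))) (vnil Nat)) (λ (z : Nat) → λ (r : Vec Nat (succ zero)) → r) zero)))
  ~> vcons Nat (succ (succ zero)) (succ (succ (succ (succ zero)))) (vcons Nat (succ zero) (succ zero) ((λ (ρ : Vec Nat (succ zero)) → ρ) (elimNat (λ (o : Nat) → Vec Nat (succ zero)) (vcons Nat zero (succ (succ (succ (succ (succ zero))))) (vnil Nat)) (λ (ε : Nat) → λ (z : Vec Nat (succ zero)) → z) zero)))
  ~> vcons Nat (succ (succ zero)) (succ (succ (succ (succ zero)))) (vcons Nat (succ zero) (succ zero) (elimNat (λ (ρ : Nat) → Vec Nat (succ zero)) (vcons Nat zero (succ (succ (succ (succ (succ zero))))) (vnil Nat)) (λ (o : Nat) → λ (ε : Vec Nat (succ zero)) → ε) zero))
  ~> vcons Nat (succ (succ zero)) (succ (succ (succ (succ zero)))) (vcons Nat (succ zero) (succ zero) (vcons Nat zero (succ (succ (succ (succ (succ zero))))) (vnil Nat)))
type:
  Vec Nat (succ (succ (succ zero)))


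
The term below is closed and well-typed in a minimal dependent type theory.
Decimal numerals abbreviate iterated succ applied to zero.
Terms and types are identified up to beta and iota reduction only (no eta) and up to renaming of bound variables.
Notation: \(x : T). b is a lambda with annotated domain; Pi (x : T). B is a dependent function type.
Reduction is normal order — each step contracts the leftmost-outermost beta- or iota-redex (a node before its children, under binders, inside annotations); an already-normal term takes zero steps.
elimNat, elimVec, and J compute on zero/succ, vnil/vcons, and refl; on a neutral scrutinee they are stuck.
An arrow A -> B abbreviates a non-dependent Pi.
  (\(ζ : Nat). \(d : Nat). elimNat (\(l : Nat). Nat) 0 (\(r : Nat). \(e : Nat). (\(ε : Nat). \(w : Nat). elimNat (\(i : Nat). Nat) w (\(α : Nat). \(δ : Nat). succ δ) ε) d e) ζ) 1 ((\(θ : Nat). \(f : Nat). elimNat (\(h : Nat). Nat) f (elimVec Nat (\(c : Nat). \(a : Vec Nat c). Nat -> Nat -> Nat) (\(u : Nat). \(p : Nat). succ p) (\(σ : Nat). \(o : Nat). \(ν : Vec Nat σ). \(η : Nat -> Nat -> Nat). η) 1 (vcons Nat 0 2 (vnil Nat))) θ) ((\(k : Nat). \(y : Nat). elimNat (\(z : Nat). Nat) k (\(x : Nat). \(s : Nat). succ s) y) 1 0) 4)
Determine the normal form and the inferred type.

resulting normal form:
  5
type:
  Nat
observation: the first redex contracted is a beta-redex; the normal form is reached in 39 normal-order steps.


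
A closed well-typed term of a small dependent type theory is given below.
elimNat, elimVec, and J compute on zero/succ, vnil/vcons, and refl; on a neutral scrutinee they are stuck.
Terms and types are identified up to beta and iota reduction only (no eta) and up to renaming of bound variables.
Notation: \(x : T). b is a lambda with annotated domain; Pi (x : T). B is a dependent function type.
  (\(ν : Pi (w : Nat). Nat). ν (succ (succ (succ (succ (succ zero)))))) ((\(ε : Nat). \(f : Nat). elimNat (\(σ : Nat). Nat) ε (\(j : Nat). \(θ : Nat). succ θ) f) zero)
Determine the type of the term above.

inferred type:
  Nat


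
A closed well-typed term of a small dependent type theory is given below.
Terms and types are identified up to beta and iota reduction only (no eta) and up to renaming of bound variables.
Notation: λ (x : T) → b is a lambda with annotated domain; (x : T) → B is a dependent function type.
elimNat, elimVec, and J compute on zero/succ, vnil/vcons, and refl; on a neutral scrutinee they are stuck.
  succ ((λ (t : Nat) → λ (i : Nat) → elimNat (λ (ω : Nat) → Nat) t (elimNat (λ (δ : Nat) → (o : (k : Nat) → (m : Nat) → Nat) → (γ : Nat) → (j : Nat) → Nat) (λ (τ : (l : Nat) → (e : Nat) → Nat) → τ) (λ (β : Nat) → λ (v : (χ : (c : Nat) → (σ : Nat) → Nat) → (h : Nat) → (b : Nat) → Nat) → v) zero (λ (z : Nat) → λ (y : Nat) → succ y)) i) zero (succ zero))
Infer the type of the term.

type:
  Nat


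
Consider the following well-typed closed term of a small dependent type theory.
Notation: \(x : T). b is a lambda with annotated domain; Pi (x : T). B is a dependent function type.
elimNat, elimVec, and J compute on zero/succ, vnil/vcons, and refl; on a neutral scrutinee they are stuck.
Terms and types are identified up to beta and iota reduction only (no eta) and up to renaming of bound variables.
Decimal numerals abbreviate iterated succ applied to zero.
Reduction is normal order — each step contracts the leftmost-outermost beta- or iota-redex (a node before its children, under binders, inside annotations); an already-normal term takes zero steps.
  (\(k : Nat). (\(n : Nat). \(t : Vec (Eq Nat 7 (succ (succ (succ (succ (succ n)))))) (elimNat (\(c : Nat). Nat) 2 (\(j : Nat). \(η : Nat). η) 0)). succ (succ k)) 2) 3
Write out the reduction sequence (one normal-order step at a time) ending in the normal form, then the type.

normal-order reduction:
  (\(k : Nat). (\(n : Nat). \(t : Vec (Eq Nat 7 (succ (succ (succ (succ (succ n)))))) (elimNat (\(c : Nat). Nat) 2 (\(j : Nat). \(η : Nat). η) 0)). succ (succ k)) 2) 3
  ~> (\(k : Nat). \(n : Vec (Eq Nat 7 (succ (succ (succ (succ (succ k)))))) (elimNat (\(t : Nat). Nat) 2 (\(c : Nat). \(j : Nat). j) 0)). 5) 2
  ~> \(k : Vec (Eq Nat 7 7) (elimNat (\(n : Nat). Nat) 2 (\(t : Nat). \(c : Nat). c) 0)). 5
  ~> \(k : Vec (Eq Nat 7 7) 2). 5
the term's type:
  Pi (k : Vec (Eq Nat 7 7) 2). Nat


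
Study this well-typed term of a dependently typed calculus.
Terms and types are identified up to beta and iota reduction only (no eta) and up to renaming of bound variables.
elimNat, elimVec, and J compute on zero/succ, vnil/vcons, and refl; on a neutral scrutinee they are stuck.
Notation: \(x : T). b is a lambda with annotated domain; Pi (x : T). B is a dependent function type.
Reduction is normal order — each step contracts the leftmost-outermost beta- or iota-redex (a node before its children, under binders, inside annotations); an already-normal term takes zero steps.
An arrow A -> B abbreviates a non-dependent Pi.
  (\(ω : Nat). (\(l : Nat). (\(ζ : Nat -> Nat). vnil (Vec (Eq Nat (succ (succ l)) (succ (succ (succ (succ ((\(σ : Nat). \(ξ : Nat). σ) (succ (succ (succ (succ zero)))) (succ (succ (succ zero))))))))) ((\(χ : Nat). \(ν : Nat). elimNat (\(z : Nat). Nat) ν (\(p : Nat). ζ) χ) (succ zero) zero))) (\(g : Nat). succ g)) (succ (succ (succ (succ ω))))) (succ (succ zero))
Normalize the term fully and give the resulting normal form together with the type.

resulting normal form:
  vnil (Vec (Eq Nat (succ (succ (succ (succ (succ (succ (succ (succ zero)))))))) (succ (succ (succ (succ (succ (succ (succ (succ zero))))))))) (succ zero))
type:
  Vec (Vec (Eq Nat (succ (succ (succ (succ (succ (succ (succ (succ zero)))))))) (succ (succ (succ (succ (succ (succ (succ (succ zero))))))))) (succ zero)) zero


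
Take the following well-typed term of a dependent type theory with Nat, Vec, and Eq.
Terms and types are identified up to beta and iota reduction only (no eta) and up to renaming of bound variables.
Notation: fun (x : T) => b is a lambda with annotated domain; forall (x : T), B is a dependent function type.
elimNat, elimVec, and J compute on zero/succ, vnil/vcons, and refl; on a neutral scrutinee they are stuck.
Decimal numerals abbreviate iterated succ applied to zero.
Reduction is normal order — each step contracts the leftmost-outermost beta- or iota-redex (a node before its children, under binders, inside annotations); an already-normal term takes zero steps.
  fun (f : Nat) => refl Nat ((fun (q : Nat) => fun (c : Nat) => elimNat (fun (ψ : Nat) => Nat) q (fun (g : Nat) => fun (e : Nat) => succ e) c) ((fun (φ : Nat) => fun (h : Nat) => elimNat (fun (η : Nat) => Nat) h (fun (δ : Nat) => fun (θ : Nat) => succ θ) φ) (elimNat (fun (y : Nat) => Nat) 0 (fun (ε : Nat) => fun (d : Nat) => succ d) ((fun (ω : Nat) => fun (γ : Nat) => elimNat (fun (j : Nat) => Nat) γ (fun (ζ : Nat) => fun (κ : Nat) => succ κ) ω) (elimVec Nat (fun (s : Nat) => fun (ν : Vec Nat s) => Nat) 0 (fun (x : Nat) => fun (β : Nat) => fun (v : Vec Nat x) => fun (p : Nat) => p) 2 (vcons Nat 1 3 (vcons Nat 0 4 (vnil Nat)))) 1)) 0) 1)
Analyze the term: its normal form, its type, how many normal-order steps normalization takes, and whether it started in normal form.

resulting normal form:
  fun (f : Nat) => refl Nat 2
type:
  forall (f : Nat), Eq Nat 2 2
steps to reach normal form (normal order): 30
term was already normal: no
first redex: a beta-redex


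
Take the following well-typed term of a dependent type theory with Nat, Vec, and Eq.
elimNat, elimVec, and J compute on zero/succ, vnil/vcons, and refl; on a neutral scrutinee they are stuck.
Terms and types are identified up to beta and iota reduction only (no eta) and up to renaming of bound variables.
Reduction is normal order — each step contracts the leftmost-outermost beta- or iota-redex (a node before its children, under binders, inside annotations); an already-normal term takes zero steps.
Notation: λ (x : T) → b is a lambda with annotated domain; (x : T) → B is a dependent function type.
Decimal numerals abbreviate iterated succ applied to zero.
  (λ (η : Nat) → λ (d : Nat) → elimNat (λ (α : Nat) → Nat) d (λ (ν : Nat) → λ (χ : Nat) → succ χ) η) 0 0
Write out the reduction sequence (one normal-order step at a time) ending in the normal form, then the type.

reduction (normal order):
  (λ (η : Nat) → λ (d : Nat) → elimNat (λ (α : Nat) → Nat) d (λ (ν : Nat) → λ (χ : Nat) → succ χ) η) 0 0
  ~> (λ (η : Nat) → elimNat (λ (d : Nat) → Nat) η (λ (α : Nat) → λ (ν : Nat) → succ ν) 0) 0
  ~> elimNat (λ (η : Nat) → Nat) 0 (λ (d : Nat) → λ (α : Nat) → succ α) 0
  ~> 0
type:
  Nat


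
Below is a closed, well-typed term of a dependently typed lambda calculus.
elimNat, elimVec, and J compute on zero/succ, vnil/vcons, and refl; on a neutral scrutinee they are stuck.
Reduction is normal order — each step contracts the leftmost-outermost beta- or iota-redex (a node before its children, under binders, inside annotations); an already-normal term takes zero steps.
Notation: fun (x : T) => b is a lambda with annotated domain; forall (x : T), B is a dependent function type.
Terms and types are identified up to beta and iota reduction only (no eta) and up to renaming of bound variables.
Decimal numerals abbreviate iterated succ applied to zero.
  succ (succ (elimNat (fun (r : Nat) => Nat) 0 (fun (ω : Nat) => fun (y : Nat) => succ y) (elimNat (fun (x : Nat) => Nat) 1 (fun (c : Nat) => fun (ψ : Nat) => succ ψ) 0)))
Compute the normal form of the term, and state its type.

normal form:
  3
the term's type:
  Nat


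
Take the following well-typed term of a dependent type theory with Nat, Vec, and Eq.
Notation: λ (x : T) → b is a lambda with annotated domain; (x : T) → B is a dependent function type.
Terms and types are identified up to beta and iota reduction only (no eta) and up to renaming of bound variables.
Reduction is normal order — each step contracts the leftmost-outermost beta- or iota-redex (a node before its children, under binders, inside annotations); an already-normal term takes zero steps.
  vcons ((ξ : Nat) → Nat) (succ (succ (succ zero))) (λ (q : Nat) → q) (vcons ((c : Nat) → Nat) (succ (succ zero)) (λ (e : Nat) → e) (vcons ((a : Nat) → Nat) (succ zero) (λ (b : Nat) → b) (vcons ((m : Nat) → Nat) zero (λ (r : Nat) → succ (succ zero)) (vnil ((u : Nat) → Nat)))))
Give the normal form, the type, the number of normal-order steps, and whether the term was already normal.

resulting normal form:
  vcons ((ξ : Nat) → Nat) (succ (succ (succ zero))) (λ (q : Nat) → q) (vcons ((c : Nat) → Nat) (succ (succ zero)) (λ (e : Nat) → e) (vcons ((a : Nat) → Nat) (succ zero) (λ (b : Nat) → b) (vcons ((m : Nat) → Nat) zero (λ (r : Nat) → succ (succ zero)) (vnil ((u : Nat) → Nat)))))
the term's type:
  Vec ((ξ : Nat) → Nat) (succ (succ (succ (succ zero))))
normal-order step count: 0
term was already normal: yes


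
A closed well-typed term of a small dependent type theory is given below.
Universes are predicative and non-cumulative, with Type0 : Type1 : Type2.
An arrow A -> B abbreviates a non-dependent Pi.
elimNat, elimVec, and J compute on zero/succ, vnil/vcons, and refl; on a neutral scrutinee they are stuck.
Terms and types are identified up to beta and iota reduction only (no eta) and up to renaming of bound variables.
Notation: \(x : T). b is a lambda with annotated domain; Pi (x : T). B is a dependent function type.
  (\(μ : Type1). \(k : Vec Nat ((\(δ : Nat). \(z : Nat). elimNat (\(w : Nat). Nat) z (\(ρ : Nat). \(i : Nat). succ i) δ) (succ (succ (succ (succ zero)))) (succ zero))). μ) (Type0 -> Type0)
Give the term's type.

type:
  Vec Nat (succ (succ (succ (succ (succ zero))))) -> Type1


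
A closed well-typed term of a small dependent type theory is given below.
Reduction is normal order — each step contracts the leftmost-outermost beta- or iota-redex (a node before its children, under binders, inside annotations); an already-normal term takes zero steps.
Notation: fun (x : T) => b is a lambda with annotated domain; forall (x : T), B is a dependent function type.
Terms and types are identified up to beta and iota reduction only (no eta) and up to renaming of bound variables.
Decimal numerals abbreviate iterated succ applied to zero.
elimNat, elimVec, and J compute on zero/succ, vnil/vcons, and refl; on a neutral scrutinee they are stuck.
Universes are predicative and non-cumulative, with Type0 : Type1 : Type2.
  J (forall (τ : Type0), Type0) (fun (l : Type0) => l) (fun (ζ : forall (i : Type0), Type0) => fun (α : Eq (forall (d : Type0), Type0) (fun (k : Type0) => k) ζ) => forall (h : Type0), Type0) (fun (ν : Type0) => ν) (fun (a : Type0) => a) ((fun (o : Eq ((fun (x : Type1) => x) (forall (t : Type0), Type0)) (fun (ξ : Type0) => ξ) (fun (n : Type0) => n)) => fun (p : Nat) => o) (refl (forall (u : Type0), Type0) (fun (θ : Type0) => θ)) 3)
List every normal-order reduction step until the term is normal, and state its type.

reduction (normal order):
  J (forall (τ : Type0), Type0) (fun (l : Type0) => l) (fun (ζ : forall (i : Type0), Type0) => fun (α : Eq (forall (d : Type0), Type0) (fun (k : Type0) => k) ζ) => forall (h : Type0), Type0) (fun (ν : Type0) => ν) (fun (a : Type0) => a) ((fun (o : Eq ((fun (x : Type1) => x) (forall (t : Type0), Type0)) (fun (ξ : Type0) => ξ) (fun (n : Type0) => n)) => fun (p : Nat) => o) (refl (forall (u : Type0), Type0) (fun (θ : Type0) => θ)) 3)
  ~> J (forall (τ : Type0), Type0) (fun (l : Type0) => l) (fun (ζ : forall (i : Type0), Type0) => fun (α : Eq (forall (d : Type0), Type0) (fun (k : Type0) => k) ζ) => forall (h : Type0), Type0) (fun (ν : Type0) => ν) (fun (a : Type0) => a) ((fun (o : Nat) => refl (forall (x : Type0), Type0) (fun (t : Type0) => t)) 3)
  ~> J (forall (τ : Type0), Type0) (fun (l : Type0) => l) (fun (ζ : forall (i : Type0), Type0) => fun (α : Eq (forall (d : Type0), Type0) (fun (k : Type0) => k) ζ) => forall (h : Type0), Type0) (fun (ν : Type0) => ν) (fun (a : Type0) => a) (refl (forall (o : Type0), Type0) (fun (x : Type0) => x))
  ~> fun (τ : Type0) => τ
inferred type:
  forall (τ : Type0), Type0


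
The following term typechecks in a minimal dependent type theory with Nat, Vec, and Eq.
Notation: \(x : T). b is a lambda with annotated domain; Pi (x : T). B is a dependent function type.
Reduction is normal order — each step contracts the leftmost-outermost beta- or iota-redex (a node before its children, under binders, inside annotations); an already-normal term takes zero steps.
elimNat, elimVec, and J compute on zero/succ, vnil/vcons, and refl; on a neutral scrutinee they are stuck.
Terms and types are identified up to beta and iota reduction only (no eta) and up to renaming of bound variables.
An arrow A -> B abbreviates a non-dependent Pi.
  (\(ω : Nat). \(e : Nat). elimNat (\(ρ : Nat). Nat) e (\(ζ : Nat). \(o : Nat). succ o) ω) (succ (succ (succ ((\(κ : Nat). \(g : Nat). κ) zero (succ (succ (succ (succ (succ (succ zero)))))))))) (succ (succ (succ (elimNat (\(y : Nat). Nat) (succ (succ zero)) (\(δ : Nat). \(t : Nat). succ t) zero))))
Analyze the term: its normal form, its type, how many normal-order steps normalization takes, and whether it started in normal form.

resulting normal form:
  succ (succ (succ (succ (succ (succ (succ (succ zero)))))))
inferred type:
  Nat
steps to reach normal form (normal order): 15
already normal: no
first contracted redex: a beta-redex


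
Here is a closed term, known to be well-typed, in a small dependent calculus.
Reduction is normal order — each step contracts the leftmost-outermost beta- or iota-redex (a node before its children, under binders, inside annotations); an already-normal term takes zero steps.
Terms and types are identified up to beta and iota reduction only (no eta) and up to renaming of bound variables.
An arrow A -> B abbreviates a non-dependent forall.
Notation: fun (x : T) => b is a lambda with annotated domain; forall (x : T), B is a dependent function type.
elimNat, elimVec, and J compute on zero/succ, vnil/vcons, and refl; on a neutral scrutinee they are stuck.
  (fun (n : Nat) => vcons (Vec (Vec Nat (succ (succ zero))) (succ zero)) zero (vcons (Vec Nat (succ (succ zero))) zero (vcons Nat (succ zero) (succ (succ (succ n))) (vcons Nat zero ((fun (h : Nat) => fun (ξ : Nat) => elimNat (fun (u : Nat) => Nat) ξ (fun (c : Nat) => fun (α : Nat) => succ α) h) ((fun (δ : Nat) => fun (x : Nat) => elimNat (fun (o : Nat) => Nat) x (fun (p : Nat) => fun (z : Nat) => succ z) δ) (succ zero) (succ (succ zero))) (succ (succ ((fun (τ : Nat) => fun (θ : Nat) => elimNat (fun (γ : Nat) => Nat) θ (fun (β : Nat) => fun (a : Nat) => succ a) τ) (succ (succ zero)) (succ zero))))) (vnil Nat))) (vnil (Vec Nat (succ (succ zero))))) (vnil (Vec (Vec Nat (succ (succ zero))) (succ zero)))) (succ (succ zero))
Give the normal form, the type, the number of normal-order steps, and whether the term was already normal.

resulting normal form:
  vcons (Vec (Vec Nat (succ (succ zero))) (succ zero)) zero (vcons (Vec Nat (succ (succ zero))) zero (vcons Nat (succ zero) (succ (succ (succ (succ (succ zero))))) (vcons Nat zero (succ (succ (succ (succ (succ (succ (succ (succ zero)))))))) (vnil Nat))) (vnil (Vec Nat (succ (succ zero))))) (vnil (Vec (Vec Nat (succ (succ zero))) (succ zero)))
inferred type:
  Vec (Vec (Vec Nat (succ (succ zero))) (succ zero)) (succ zero)
normal-order step count: 28
already normal: no
first redex: a beta-redex


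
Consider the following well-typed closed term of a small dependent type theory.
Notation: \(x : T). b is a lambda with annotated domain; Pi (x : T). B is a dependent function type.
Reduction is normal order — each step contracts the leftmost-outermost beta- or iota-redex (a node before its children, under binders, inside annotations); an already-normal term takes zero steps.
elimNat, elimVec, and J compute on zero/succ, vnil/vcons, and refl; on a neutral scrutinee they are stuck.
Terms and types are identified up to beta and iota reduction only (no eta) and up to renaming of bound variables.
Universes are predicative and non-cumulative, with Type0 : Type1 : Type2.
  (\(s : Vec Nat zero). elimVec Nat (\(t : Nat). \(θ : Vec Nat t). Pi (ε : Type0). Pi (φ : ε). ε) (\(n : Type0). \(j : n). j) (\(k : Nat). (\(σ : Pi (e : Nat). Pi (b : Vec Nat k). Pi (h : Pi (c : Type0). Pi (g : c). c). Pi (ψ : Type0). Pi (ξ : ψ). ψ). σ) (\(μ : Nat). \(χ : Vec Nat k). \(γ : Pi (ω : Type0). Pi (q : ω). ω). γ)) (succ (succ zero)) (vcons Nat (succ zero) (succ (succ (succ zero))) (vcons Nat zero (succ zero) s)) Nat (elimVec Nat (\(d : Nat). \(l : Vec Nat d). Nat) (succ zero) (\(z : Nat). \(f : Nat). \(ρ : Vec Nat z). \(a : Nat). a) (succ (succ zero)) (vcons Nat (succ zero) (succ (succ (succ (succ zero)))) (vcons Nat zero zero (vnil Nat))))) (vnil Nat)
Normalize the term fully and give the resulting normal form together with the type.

normal form:
  succ zero
inferred type:
  Nat
observation: the first redex contracted is a beta-redex; the normal form is reached in 27 normal-order steps.


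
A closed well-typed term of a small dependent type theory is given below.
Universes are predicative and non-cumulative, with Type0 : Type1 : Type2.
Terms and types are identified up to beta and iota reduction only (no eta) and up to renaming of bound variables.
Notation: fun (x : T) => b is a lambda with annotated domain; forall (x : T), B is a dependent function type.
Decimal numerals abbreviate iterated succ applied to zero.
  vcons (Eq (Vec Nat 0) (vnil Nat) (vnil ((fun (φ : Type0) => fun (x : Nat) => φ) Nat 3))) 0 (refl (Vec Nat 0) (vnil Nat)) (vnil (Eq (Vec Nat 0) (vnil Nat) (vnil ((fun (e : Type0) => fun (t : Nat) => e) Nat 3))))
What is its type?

inferred type:
  Vec (Eq (Vec Nat 0) (vnil Nat) (vnil Nat)) 1


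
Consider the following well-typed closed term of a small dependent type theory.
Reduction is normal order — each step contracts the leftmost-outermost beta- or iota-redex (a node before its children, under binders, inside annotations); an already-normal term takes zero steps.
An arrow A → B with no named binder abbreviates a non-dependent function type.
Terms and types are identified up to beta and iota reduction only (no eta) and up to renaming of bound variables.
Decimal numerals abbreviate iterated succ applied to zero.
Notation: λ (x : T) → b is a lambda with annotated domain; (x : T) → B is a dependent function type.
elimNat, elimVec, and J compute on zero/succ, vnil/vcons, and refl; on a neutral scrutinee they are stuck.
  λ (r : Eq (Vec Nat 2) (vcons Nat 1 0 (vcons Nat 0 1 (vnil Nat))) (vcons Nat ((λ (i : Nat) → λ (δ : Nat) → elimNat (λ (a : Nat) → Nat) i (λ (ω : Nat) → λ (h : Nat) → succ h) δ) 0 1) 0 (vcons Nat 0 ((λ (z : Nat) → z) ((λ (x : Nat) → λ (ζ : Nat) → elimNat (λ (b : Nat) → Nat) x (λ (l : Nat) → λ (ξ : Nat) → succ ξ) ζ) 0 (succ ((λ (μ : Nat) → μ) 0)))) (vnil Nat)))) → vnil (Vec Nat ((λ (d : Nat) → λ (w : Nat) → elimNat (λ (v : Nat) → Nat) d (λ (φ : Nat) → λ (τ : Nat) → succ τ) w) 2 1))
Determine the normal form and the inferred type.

normal form:
  λ (r : Eq (Vec Nat 2) (vcons Nat 1 0 (vcons Nat 0 1 (vnil Nat))) (vcons Nat 1 0 (vcons Nat 0 1 (vnil Nat)))) → vnil (Vec Nat 3)
type:
  Eq (Vec Nat 2) (vcons Nat 1 0 (vcons Nat 0 1 (vnil Nat))) (vcons Nat 1 0 (vcons Nat 0 1 (vnil Nat))) → Vec (Vec Nat 3) 0
observation: reduction starts at a beta-redex, and 20 normal-order steps reach the normal form.


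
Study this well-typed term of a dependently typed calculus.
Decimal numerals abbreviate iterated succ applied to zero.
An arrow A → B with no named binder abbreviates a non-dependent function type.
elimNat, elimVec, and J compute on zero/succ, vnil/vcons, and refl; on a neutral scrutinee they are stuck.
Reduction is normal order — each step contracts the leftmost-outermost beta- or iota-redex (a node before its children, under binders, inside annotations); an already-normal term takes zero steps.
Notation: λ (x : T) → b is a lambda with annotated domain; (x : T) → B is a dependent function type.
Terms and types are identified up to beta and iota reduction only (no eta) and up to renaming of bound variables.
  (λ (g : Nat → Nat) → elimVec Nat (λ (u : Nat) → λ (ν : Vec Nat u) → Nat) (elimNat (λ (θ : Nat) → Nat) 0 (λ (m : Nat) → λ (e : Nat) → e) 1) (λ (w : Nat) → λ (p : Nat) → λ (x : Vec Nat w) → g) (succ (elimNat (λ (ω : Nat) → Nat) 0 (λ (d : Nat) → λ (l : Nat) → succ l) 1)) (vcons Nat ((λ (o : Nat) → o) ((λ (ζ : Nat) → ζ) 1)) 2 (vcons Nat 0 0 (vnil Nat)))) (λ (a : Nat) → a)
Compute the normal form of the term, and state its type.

reduced normal form:
  0
type:
  Nat


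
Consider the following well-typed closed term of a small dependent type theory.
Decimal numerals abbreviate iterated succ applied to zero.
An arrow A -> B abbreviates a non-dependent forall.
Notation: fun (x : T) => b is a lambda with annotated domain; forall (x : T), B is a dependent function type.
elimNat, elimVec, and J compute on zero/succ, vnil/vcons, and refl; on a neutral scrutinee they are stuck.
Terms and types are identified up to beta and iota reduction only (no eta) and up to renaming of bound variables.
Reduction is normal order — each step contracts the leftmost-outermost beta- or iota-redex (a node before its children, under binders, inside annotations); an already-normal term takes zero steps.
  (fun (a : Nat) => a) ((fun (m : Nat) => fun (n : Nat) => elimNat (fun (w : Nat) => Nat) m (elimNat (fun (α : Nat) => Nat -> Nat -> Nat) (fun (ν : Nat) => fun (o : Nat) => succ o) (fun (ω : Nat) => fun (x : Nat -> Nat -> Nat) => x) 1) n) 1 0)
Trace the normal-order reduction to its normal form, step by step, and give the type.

normal-order reduction:
  (fun (a : Nat) => a) ((fun (m : Nat) => fun (n : Nat) => elimNat (fun (w : Nat) => Nat) m (elimNat (fun (α : Nat) => Nat -> Nat -> Nat) (fun (ν : Nat) => fun (o : Nat) => succ o) (fun (ω : Nat) => fun (x : Nat -> Nat -> Nat) => x) 1) n) 1 0)
  ~> (fun (a : Nat) => fun (m : Nat) => elimNat (fun (n : Nat) => Nat) a (elimNat (fun (w : Nat) => Nat -> Nat -> Nat) (fun (α : Nat) => fun (ν : Nat) => succ ν) (fun (o : Nat) => fun (ω : Nat -> Nat -> Nat) => ω) 1) m) 1 0
  ~> (fun (a : Nat) => elimNat (fun (m : Nat) => Nat) 1 (elimNat (fun (n : Nat) => Nat -> Nat -> Nat) (fun (w : Nat) => fun (α : Nat) => succ α) (fun (ν : Nat) => fun (o : Nat -> Nat -> Nat) => o) 1) a) 0
  ~> elimNat (fun (a : Nat) => Nat) 1 (elimNat (fun (m : Nat) => Nat -> Nat -> Nat) (fun (n : Nat) => fun (w : Nat) => succ w) (fun (α : Nat) => fun (ν : Nat -> Nat -> Nat) => ν) 1) 0
  ~> 1
type:
  Nat
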